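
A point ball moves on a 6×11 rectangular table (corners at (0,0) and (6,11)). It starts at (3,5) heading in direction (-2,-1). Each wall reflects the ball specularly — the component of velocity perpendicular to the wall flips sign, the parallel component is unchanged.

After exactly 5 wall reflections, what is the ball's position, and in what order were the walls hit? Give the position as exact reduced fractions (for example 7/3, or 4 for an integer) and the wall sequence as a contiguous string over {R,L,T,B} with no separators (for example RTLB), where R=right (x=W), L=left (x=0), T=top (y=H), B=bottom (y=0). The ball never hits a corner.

1. t=3/2 → L at (0,7/2); v=(2,-1)
2. t=3 → R at (6,1/2); v=(-2,-1)
3. t=1/2 → B at (5,0); v=(-2,1)
4. t=5/2 → L at (0,5/2); v=(2,1)
5. t=3 → R at (6,11/2); v=(-2,1)

Final position: (6,11/2)
Wall sequence: LRBLR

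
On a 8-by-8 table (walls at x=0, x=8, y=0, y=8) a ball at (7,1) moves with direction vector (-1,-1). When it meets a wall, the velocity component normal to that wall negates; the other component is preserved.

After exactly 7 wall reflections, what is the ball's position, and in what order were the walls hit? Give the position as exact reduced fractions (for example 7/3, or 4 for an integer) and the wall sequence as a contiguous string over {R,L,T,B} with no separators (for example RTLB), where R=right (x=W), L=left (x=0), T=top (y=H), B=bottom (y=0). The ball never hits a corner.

1. t=1 → B at (6,0); v=(-1,1)
2. t=6 → L at (0,6); v=(1,1)
3. t=2 → T at (2,8); v=(1,-1)
4. t=6 → R at (8,2); v=(-1,-1)
5. t=2 → B at (6,0); v=(-1,1)
6. t=6 → L at (0,6); v=(1,1)
7. t=2 → T at (2,8); v=(1,-1)

Final position: (2,8)
Wall sequence: BLTRBLT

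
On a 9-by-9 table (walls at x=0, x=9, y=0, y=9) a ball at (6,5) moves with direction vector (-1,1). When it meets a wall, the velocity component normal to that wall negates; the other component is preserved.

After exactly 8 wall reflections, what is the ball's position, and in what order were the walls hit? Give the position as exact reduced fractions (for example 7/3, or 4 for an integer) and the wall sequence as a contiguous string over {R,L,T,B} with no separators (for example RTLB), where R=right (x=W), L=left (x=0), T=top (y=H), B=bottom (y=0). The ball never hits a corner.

1. t=4 → T at (2,9); v=(-1,-1)
2. t=2 → L at (0,7); v=(1,-1)
3. t=7 → B at (7,0); v=(1,1)
4. t=2 → R at (9,2); v=(-1,1)
5. t=7 → T at (2,9); v=(-1,-1)
6. t=2 → L at (0,7); v=(1,-1)
7. t=7 → B at (7,0); v=(1,1)
8. t=2 → R at (9,2); v=(-1,1)

Final position: (9,2)
Wall sequence: TLBRTLBR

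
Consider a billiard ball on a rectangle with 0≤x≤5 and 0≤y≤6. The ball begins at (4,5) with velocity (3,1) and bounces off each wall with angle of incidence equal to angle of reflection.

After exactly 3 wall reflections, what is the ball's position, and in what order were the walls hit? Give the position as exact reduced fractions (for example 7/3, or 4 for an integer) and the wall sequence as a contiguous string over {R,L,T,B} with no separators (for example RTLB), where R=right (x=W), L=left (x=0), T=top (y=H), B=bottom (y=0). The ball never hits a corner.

Final position: (0,5)
Wall sequence: RTL

1. t=1/3 → R at (5,16/3); v=(-3,1)
2. t=2/3 → T at (3,6); v=(-3,-1)
3. t=1 → L at (0,5); v=(3,-1)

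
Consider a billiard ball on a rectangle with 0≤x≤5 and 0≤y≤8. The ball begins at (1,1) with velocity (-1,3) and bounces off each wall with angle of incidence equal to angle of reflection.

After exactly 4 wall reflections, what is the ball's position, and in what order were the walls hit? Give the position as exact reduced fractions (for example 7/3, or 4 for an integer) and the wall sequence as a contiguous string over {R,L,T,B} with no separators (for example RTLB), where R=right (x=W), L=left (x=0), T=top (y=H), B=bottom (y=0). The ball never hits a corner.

Final position: (5,3)
Wall sequence: LTBR

1. t=1 → L at (0,4); v=(1,3)
2. t=4/3 → T at (4/3,8); v=(1,-3)
3. t=8/3 → B at (4,0); v=(1,3)
4. t=1 → R at (5,3); v=(-1,3)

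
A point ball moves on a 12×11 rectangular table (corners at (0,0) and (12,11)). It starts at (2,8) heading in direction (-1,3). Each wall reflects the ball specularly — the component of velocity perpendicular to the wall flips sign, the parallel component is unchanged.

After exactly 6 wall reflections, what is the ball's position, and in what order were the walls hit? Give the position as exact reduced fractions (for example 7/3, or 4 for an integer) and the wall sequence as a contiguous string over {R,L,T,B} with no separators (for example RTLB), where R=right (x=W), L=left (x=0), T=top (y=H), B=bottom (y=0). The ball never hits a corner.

1. t=1 → T at (1,11); v=(-1,-3)
2. t=1 → L at (0,8); v=(1,-3)
3. t=8/3 → B at (8/3,0); v=(1,3)
4. t=11/3 → T at (19/3,11); v=(1,-3)
5. t=11/3 → B at (10,0); v=(1,3)
6. t=2 → R at (12,6); v=(-1,3)

Final position: (12,6)
Wall sequence: TLBTBR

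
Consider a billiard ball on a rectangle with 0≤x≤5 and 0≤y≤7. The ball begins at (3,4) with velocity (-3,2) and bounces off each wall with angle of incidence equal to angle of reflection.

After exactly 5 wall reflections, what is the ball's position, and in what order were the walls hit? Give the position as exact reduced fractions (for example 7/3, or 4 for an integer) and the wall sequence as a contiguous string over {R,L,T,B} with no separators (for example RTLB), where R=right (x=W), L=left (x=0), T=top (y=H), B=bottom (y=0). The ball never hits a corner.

1. t=1 → L at (0,6); v=(3,2)
2. t=1/2 → T at (3/2,7); v=(3,-2)
3. t=7/6 → R at (5,14/3); v=(-3,-2)
4. t=5/3 → L at (0,4/3); v=(3,-2)
5. t=2/3 → B at (2,0); v=(3,2)

Final position: (2,0)
Wall sequence: LTRLB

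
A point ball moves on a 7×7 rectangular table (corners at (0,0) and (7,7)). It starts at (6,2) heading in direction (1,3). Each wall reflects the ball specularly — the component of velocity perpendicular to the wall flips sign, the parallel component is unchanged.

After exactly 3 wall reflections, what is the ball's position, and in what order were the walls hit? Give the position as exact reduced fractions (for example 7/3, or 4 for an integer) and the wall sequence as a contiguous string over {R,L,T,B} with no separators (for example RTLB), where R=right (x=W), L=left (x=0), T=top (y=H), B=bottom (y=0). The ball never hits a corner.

Final position: (4,0)
Wall sequence: RTB

1. t=1 → R at (7,5); v=(-1,3)
2. t=2/3 → T at (19/3,7); v=(-1,-3)
3. t=7/3 → B at (4,0); v=(-1,3)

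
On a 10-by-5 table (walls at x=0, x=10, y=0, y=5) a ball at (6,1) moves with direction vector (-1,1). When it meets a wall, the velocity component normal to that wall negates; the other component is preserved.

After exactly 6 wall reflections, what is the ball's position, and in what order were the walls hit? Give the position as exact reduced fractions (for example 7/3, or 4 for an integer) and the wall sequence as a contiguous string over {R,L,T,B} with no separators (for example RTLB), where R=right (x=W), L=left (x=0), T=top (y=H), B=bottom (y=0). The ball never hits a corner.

Final position: (7,0)
Wall sequence: TLBTRB

1. t=4 → T at (2,5); v=(-1,-1)
2. t=2 → L at (0,3); v=(1,-1)
3. t=3 → B at (3,0); v=(1,1)
4. t=5 → T at (8,5); v=(1,-1)
5. t=2 → R at (10,3); v=(-1,-1)
6. t=3 → B at (7,0); v=(-1,1)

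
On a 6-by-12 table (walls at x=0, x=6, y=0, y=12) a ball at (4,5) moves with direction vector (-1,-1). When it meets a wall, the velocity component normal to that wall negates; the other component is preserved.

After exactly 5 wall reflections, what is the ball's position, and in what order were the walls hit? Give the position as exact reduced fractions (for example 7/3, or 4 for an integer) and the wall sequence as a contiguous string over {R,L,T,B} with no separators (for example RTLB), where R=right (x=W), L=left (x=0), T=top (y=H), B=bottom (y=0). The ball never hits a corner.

1. t=4 → L at (0,1); v=(1,-1)
2. t=1 → B at (1,0); v=(1,1)
3. t=5 → R at (6,5); v=(-1,1)
4. t=6 → L at (0,11); v=(1,1)
5. t=1 → T at (1,12); v=(1,-1)

Final position: (1,12)
Wall sequence: LBRLT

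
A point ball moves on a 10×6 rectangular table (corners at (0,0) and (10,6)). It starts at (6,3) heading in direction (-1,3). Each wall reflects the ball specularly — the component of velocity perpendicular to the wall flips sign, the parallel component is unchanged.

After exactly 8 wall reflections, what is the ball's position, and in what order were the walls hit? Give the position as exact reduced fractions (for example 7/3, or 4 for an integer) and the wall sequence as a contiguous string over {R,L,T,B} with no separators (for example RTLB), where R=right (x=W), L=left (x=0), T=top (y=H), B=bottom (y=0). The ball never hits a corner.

Final position: (7,6)
Wall sequence: TBTLBTBT

1. t=1 → T at (5,6); v=(-1,-3)
2. t=2 → B at (3,0); v=(-1,3)
3. t=2 → T at (1,6); v=(-1,-3)
4. t=1 → L at (0,3); v=(1,-3)
5. t=1 → B at (1,0); v=(1,3)
6. t=2 → T at (3,6); v=(1,-3)
7. t=2 → B at (5,0); v=(1,3)
8. t=2 → T at (7,6); v=(1,-3)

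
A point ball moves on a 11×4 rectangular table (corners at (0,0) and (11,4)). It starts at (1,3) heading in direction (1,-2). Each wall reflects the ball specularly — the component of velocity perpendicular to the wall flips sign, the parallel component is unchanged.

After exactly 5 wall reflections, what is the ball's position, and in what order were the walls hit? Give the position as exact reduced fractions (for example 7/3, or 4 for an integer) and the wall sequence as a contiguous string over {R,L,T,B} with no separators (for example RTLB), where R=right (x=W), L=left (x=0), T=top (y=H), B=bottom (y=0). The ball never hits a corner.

1. t=3/2 → B at (5/2,0); v=(1,2)
2. t=2 → T at (9/2,4); v=(1,-2)
3. t=2 → B at (13/2,0); v=(1,2)
4. t=2 → T at (17/2,4); v=(1,-2)
5. t=2 → B at (21/2,0); v=(1,2)

Final position: (21/2,0)
Wall sequence: BTBTB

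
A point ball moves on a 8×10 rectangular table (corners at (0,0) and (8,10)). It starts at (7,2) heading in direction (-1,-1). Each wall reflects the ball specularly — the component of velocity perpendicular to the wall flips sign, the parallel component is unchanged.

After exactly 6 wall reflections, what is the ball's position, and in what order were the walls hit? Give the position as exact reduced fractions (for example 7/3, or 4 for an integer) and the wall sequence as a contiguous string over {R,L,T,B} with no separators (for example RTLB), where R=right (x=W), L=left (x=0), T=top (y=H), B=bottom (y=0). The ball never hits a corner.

1. t=2 → B at (5,0); v=(-1,1)
2. t=5 → L at (0,5); v=(1,1)
3. t=5 → T at (5,10); v=(1,-1)
4. t=3 → R at (8,7); v=(-1,-1)
5. t=7 → B at (1,0); v=(-1,1)
6. t=1 → L at (0,1); v=(1,1)

Final position: (0,1)
Wall sequence: BLTRBL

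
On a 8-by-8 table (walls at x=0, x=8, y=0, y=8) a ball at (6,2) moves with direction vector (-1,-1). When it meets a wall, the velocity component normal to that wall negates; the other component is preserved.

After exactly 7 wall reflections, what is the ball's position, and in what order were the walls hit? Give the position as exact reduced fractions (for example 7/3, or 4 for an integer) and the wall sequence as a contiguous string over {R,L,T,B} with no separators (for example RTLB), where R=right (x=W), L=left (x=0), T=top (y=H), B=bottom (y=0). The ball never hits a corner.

Final position: (4,8)
Wall sequence: BLTRBLT

1. t=2 → B at (4,0); v=(-1,1)
2. t=4 → L at (0,4); v=(1,1)
3. t=4 → T at (4,8); v=(1,-1)
4. t=4 → R at (8,4); v=(-1,-1)
5. t=4 → B at (4,0); v=(-1,1)
6. t=4 → L at (0,4); v=(1,1)
7. t=4 → T at (4,8); v=(1,-1)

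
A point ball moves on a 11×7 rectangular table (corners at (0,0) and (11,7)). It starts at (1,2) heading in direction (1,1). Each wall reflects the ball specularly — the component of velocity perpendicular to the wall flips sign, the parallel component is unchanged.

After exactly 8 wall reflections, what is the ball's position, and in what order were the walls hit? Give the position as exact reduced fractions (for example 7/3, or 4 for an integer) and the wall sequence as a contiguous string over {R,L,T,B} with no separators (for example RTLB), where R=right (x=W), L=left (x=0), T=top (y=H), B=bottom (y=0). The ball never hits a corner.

1. t=5 → T at (6,7); v=(1,-1)
2. t=5 → R at (11,2); v=(-1,-1)
3. t=2 → B at (9,0); v=(-1,1)
4. t=7 → T at (2,7); v=(-1,-1)
5. t=2 → L at (0,5); v=(1,-1)
6. t=5 → B at (5,0); v=(1,1)
7. t=6 → R at (11,6); v=(-1,1)
8. t=1 → T at (10,7); v=(-1,-1)

Final position: (10,7)
Wall sequence: TRBTLBRT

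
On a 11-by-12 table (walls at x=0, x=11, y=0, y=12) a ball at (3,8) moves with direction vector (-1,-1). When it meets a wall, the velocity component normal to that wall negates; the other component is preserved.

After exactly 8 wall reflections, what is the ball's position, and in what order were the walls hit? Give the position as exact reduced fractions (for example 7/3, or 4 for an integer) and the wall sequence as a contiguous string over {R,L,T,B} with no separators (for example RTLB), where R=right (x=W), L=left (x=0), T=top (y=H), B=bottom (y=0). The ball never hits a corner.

1. t=3 → L at (0,5); v=(1,-1)
2. t=5 → B at (5,0); v=(1,1)
3. t=6 → R at (11,6); v=(-1,1)
4. t=6 → T at (5,12); v=(-1,-1)
5. t=5 → L at (0,7); v=(1,-1)
6. t=7 → B at (7,0); v=(1,1)
7. t=4 → R at (11,4); v=(-1,1)
8. t=8 → T at (3,12); v=(-1,-1)

Final position: (3,12)
Wall sequence: LBRTLBRT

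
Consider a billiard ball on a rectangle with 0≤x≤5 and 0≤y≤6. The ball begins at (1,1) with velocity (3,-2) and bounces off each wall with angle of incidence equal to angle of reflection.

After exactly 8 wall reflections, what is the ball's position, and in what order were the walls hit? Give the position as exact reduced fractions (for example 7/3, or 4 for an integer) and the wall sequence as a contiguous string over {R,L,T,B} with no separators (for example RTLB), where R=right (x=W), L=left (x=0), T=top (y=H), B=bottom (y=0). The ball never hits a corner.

Final position: (5,3)
Wall sequence: BRLTRLBR

1. t=1/2 → B at (5/2,0); v=(3,2)
2. t=5/6 → R at (5,5/3); v=(-3,2)
3. t=5/3 → L at (0,5); v=(3,2)
4. t=1/2 → T at (3/2,6); v=(3,-2)
5. t=7/6 → R at (5,11/3); v=(-3,-2)
6. t=5/3 → L at (0,1/3); v=(3,-2)
7. t=1/6 → B at (1/2,0); v=(3,2)
8. t=3/2 → R at (5,3); v=(-3,2)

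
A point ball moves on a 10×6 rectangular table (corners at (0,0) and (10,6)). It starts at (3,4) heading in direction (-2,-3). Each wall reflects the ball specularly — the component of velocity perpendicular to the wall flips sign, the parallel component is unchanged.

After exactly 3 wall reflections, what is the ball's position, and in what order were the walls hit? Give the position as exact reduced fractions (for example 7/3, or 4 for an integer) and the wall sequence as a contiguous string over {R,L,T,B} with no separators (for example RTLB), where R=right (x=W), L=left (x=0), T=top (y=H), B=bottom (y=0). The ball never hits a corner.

Final position: (11/3,6)
Wall sequence: BLT

1. t=4/3 → B at (1/3,0); v=(-2,3)
2. t=1/6 → L at (0,1/2); v=(2,3)
3. t=11/6 → T at (11/3,6); v=(2,-3)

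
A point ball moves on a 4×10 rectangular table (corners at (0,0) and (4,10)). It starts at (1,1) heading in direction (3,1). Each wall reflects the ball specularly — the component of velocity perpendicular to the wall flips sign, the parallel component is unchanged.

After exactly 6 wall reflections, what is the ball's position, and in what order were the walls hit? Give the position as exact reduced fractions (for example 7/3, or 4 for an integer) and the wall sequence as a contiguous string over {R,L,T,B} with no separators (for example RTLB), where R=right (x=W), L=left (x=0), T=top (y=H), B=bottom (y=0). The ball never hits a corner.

1. t=1 → R at (4,2); v=(-3,1)
2. t=4/3 → L at (0,10/3); v=(3,1)
3. t=4/3 → R at (4,14/3); v=(-3,1)
4. t=4/3 → L at (0,6); v=(3,1)
5. t=4/3 → R at (4,22/3); v=(-3,1)
6. t=4/3 → L at (0,26/3); v=(3,1)

Final position: (0,26/3)
Wall sequence: RLRLRL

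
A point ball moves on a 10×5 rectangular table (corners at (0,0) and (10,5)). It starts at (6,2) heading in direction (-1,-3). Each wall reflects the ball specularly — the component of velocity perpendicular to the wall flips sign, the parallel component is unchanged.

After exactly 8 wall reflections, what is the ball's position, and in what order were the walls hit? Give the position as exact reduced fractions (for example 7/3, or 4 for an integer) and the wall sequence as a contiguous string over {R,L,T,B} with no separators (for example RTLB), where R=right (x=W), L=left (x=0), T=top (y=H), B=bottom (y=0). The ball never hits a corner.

1. t=2/3 → B at (16/3,0); v=(-1,3)
2. t=5/3 → T at (11/3,5); v=(-1,-3)
3. t=5/3 → B at (2,0); v=(-1,3)
4. t=5/3 → T at (1/3,5); v=(-1,-3)
5. t=1/3 → L at (0,4); v=(1,-3)
6. t=4/3 → B at (4/3,0); v=(1,3)
7. t=5/3 → T at (3,5); v=(1,-3)
8. t=5/3 → B at (14/3,0); v=(1,3)

Final position: (14/3,0)
Wall sequence: BTBTLBTB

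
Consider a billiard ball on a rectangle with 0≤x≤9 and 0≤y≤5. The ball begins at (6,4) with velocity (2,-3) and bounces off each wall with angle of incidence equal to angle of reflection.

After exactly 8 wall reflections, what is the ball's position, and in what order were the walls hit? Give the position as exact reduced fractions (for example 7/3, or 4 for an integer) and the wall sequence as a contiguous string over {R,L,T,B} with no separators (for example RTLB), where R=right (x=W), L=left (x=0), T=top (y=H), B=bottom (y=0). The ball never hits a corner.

1. t=4/3 → B at (26/3,0); v=(2,3)
2. t=1/6 → R at (9,1/2); v=(-2,3)
3. t=3/2 → T at (6,5); v=(-2,-3)
4. t=5/3 → B at (8/3,0); v=(-2,3)
5. t=4/3 → L at (0,4); v=(2,3)
6. t=1/3 → T at (2/3,5); v=(2,-3)
7. t=5/3 → B at (4,0); v=(2,3)
8. t=5/3 → T at (22/3,5); v=(2,-3)

Final position: (22/3,5)
Wall sequence: BRTBLTBT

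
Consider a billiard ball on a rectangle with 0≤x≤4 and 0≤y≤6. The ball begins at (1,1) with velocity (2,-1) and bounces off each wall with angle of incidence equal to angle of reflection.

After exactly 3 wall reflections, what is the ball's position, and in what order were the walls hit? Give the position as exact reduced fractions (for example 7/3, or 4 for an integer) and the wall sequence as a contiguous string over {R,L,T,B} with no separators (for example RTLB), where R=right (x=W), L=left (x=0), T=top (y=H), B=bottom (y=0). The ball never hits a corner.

Final position: (0,5/2)
Wall sequence: BRL

1. t=1 → B at (3,0); v=(2,1)
2. t=1/2 → R at (4,1/2); v=(-2,1)
3. t=2 → L at (0,5/2); v=(2,1)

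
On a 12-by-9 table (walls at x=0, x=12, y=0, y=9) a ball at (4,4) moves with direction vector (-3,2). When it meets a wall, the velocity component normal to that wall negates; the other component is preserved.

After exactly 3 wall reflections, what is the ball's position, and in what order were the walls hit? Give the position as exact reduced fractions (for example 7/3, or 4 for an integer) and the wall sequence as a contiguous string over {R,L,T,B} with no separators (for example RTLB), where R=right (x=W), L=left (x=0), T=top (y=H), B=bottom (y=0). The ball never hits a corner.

1. t=4/3 → L at (0,20/3); v=(3,2)
2. t=7/6 → T at (7/2,9); v=(3,-2)
3. t=17/6 → R at (12,10/3); v=(-3,-2)

Final position: (12,10/3)
Wall sequence: LTR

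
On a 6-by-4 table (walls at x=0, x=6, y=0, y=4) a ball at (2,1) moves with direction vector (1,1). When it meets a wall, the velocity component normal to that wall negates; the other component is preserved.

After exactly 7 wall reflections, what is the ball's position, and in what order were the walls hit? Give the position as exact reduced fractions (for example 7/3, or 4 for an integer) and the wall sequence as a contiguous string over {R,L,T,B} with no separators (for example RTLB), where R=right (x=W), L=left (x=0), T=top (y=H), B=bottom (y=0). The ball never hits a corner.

1. t=3 → T at (5,4); v=(1,-1)
2. t=1 → R at (6,3); v=(-1,-1)
3. t=3 → B at (3,0); v=(-1,1)
4. t=3 → L at (0,3); v=(1,1)
5. t=1 → T at (1,4); v=(1,-1)
6. t=4 → B at (5,0); v=(1,1)
7. t=1 → R at (6,1); v=(-1,1)

Final position: (6,1)
Wall sequence: TRBLTBR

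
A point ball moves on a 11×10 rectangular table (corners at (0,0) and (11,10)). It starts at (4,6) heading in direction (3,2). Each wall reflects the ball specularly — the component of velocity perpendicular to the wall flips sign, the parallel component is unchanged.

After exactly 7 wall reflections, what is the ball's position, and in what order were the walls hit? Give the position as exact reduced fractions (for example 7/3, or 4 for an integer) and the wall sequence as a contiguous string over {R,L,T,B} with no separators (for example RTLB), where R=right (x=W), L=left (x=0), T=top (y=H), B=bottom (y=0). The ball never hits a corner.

Final position: (0,22/3)
Wall sequence: TRLBRTL

1. t=2 → T at (10,10); v=(3,-2)
2. t=1/3 → R at (11,28/3); v=(-3,-2)
3. t=11/3 → L at (0,2); v=(3,-2)
4. t=1 → B at (3,0); v=(3,2)
5. t=8/3 → R at (11,16/3); v=(-3,2)
6. t=7/3 → T at (4,10); v=(-3,-2)
7. t=4/3 → L at (0,22/3); v=(3,-2)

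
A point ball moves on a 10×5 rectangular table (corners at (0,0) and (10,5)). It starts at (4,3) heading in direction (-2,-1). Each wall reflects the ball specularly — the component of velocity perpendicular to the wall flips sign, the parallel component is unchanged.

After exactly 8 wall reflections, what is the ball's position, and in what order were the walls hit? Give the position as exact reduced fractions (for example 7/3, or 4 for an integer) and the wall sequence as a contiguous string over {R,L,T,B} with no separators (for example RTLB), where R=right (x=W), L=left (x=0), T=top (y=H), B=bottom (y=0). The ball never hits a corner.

1. t=2 → L at (0,1); v=(2,-1)
2. t=1 → B at (2,0); v=(2,1)
3. t=4 → R at (10,4); v=(-2,1)
4. t=1 → T at (8,5); v=(-2,-1)
5. t=4 → L at (0,1); v=(2,-1)
6. t=1 → B at (2,0); v=(2,1)
7. t=4 → R at (10,4); v=(-2,1)
8. t=1 → T at (8,5); v=(-2,-1)

Final position: (8,5)
Wall sequence: LBRTLBRT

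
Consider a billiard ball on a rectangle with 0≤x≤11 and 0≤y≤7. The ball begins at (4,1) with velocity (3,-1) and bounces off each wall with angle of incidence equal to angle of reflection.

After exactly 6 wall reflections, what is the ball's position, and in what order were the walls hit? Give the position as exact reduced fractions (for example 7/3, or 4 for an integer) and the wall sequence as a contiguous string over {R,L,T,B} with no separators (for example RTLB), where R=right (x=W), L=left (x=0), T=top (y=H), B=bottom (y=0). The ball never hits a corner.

1. t=1 → B at (7,0); v=(3,1)
2. t=4/3 → R at (11,4/3); v=(-3,1)
3. t=11/3 → L at (0,5); v=(3,1)
4. t=2 → T at (6,7); v=(3,-1)
5. t=5/3 → R at (11,16/3); v=(-3,-1)
6. t=11/3 → L at (0,5/3); v=(3,-1)

Final position: (0,5/3)
Wall sequence: BRLTRL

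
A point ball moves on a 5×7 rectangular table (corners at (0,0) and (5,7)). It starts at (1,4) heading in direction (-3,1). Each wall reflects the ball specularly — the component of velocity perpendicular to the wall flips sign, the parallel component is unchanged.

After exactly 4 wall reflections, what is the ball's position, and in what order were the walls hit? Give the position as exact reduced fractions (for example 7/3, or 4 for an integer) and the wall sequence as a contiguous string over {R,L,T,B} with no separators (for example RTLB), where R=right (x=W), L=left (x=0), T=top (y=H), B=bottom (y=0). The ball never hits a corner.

Final position: (0,19/3)
Wall sequence: LRTL

1. t=1/3 → L at (0,13/3); v=(3,1)
2. t=5/3 → R at (5,6); v=(-3,1)
3. t=1 → T at (2,7); v=(-3,-1)
4. t=2/3 → L at (0,19/3); v=(3,-1)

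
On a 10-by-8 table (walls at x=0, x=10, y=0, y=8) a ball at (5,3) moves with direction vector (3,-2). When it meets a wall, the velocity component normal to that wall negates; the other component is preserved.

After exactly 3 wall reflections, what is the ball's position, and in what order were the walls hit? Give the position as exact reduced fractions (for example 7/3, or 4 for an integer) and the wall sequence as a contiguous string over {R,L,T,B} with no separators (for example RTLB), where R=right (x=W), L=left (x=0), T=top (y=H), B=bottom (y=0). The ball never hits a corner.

Final position: (0,7)
Wall sequence: BRL

1. t=3/2 → B at (19/2,0); v=(3,2)
2. t=1/6 → R at (10,1/3); v=(-3,2)
3. t=10/3 → L at (0,7); v=(3,2)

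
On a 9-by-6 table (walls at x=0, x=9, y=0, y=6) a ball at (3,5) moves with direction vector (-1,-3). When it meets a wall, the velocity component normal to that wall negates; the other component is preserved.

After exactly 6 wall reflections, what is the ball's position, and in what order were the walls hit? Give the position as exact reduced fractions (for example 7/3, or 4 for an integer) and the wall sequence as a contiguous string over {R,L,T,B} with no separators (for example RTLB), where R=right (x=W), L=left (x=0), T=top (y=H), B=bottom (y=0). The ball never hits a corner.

1. t=5/3 → B at (4/3,0); v=(-1,3)
2. t=4/3 → L at (0,4); v=(1,3)
3. t=2/3 → T at (2/3,6); v=(1,-3)
4. t=2 → B at (8/3,0); v=(1,3)
5. t=2 → T at (14/3,6); v=(1,-3)
6. t=2 → B at (20/3,0); v=(1,3)

Final position: (20/3,0)
Wall sequence: BLTBTB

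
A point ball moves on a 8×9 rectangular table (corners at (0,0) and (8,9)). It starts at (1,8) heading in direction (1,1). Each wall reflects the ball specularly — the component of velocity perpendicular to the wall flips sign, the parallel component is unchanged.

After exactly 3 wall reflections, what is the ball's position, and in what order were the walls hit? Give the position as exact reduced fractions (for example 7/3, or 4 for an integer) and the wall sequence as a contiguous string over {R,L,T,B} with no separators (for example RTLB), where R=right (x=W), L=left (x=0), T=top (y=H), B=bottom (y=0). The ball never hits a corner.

1. t=1 → T at (2,9); v=(1,-1)
2. t=6 → R at (8,3); v=(-1,-1)
3. t=3 → B at (5,0); v=(-1,1)

Final position: (5,0)
Wall sequence: TRB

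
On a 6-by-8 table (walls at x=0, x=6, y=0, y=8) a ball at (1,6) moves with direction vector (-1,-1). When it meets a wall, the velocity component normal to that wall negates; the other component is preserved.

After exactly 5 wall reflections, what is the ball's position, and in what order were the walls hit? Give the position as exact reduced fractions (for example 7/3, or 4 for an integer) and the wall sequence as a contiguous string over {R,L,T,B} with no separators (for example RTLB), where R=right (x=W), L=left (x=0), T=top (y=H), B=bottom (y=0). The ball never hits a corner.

Final position: (1,8)
Wall sequence: LBRLT

1. t=1 → L at (0,5); v=(1,-1)
2. t=5 → B at (5,0); v=(1,1)
3. t=1 → R at (6,1); v=(-1,1)
4. t=6 → L at (0,7); v=(1,1)
5. t=1 → T at (1,8); v=(1,-1)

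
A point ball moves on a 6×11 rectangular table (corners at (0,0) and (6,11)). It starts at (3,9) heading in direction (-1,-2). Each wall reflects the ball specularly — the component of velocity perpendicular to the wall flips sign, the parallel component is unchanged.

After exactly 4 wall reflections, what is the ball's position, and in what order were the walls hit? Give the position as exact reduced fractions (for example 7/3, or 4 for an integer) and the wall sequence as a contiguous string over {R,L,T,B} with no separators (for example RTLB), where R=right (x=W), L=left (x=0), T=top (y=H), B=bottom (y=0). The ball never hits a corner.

Final position: (5,11)
Wall sequence: LBRT

1. t=3 → L at (0,3); v=(1,-2)
2. t=3/2 → B at (3/2,0); v=(1,2)
3. t=9/2 → R at (6,9); v=(-1,2)
4. t=1 → T at (5,11); v=(-1,-2)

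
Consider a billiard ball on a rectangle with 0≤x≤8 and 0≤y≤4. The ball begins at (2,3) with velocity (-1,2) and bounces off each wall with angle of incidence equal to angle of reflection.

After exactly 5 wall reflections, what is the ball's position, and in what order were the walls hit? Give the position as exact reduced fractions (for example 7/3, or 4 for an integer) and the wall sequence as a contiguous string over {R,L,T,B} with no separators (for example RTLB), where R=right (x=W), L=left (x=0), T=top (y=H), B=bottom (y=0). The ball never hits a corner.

1. t=1/2 → T at (3/2,4); v=(-1,-2)
2. t=3/2 → L at (0,1); v=(1,-2)
3. t=1/2 → B at (1/2,0); v=(1,2)
4. t=2 → T at (5/2,4); v=(1,-2)
5. t=2 → B at (9/2,0); v=(1,2)

Final position: (9/2,0)
Wall sequence: TLBTB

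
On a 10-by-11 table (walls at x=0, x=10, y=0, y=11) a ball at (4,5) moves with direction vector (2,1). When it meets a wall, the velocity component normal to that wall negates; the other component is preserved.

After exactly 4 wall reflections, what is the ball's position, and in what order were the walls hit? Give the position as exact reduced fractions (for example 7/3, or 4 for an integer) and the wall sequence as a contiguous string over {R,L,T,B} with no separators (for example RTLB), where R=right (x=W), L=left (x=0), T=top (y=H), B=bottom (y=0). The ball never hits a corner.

Final position: (10,4)
Wall sequence: RTLR

1. t=3 → R at (10,8); v=(-2,1)
2. t=3 → T at (4,11); v=(-2,-1)
3. t=2 → L at (0,9); v=(2,-1)
4. t=5 → R at (10,4); v=(-2,-1)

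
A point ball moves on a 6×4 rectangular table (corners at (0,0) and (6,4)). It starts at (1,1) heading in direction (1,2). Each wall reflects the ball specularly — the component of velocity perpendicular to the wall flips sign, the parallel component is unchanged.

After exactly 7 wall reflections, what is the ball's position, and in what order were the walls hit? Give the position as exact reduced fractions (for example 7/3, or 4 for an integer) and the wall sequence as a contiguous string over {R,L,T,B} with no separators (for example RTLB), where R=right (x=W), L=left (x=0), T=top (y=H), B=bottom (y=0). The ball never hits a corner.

Final position: (0,1)
Wall sequence: TBRTBTL

1. t=3/2 → T at (5/2,4); v=(1,-2)
2. t=2 → B at (9/2,0); v=(1,2)
3. t=3/2 → R at (6,3); v=(-1,2)
4. t=1/2 → T at (11/2,4); v=(-1,-2)
5. t=2 → B at (7/2,0); v=(-1,2)
6. t=2 → T at (3/2,4); v=(-1,-2)
7. t=3/2 → L at (0,1); v=(1,-2)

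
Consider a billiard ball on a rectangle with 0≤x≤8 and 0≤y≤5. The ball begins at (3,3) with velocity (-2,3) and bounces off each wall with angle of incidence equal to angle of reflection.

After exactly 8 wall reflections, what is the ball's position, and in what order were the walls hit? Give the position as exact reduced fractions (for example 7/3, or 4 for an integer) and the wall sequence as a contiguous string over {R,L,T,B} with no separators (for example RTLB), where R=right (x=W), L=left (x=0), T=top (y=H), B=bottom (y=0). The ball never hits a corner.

1. t=2/3 → T at (5/3,5); v=(-2,-3)
2. t=5/6 → L at (0,5/2); v=(2,-3)
3. t=5/6 → B at (5/3,0); v=(2,3)
4. t=5/3 → T at (5,5); v=(2,-3)
5. t=3/2 → R at (8,1/2); v=(-2,-3)
6. t=1/6 → B at (23/3,0); v=(-2,3)
7. t=5/3 → T at (13/3,5); v=(-2,-3)
8. t=5/3 → B at (1,0); v=(-2,3)

Final position: (1,0)
Wall sequence: TLBTRBTB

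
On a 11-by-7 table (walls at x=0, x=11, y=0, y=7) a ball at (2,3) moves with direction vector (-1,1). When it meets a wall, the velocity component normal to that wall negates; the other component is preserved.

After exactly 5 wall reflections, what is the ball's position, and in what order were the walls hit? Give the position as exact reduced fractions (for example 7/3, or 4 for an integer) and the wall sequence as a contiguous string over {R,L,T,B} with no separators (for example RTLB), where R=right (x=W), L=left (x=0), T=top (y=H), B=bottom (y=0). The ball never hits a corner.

1. t=2 → L at (0,5); v=(1,1)
2. t=2 → T at (2,7); v=(1,-1)
3. t=7 → B at (9,0); v=(1,1)
4. t=2 → R at (11,2); v=(-1,1)
5. t=5 → T at (6,7); v=(-1,-1)

Final position: (6,7)
Wall sequence: LTBRT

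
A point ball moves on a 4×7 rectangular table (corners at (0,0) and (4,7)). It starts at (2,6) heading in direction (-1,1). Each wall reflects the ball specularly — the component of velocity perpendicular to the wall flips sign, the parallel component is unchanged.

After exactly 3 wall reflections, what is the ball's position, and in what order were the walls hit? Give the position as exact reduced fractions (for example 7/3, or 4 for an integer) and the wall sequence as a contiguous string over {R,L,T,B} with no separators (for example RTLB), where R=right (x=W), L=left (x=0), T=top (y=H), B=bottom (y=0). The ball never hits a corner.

Final position: (4,2)
Wall sequence: TLR

1. t=1 → T at (1,7); v=(-1,-1)
2. t=1 → L at (0,6); v=(1,-1)
3. t=4 → R at (4,2); v=(-1,-1)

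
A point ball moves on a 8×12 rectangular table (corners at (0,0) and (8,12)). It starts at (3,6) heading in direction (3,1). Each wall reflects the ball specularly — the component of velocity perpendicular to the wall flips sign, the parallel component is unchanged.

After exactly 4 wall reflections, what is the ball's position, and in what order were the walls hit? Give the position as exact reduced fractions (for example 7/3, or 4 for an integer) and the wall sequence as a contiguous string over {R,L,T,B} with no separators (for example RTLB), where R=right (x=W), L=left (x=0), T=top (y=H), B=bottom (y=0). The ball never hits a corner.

Final position: (8,11)
Wall sequence: RLTR

1. t=5/3 → R at (8,23/3); v=(-3,1)
2. t=8/3 → L at (0,31/3); v=(3,1)
3. t=5/3 → T at (5,12); v=(3,-1)
4. t=1 → R at (8,11); v=(-3,-1)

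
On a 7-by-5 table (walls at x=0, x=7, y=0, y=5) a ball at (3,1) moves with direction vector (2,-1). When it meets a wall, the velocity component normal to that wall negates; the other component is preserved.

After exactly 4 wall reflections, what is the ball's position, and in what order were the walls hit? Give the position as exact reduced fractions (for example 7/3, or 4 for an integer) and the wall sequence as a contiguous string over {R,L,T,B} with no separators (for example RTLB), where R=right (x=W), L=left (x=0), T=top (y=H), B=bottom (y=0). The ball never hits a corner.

Final position: (1,5)
Wall sequence: BRLT

1. t=1 → B at (5,0); v=(2,1)
2. t=1 → R at (7,1); v=(-2,1)
3. t=7/2 → L at (0,9/2); v=(2,1)
4. t=1/2 → T at (1,5); v=(2,-1)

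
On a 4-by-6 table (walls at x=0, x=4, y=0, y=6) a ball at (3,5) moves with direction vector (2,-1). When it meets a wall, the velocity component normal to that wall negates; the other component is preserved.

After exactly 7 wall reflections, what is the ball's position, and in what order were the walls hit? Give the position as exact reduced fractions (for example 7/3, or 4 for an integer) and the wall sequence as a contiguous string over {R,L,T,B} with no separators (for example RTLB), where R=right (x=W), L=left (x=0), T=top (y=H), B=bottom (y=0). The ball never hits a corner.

1. t=1/2 → R at (4,9/2); v=(-2,-1)
2. t=2 → L at (0,5/2); v=(2,-1)
3. t=2 → R at (4,1/2); v=(-2,-1)
4. t=1/2 → B at (3,0); v=(-2,1)
5. t=3/2 → L at (0,3/2); v=(2,1)
6. t=2 → R at (4,7/2); v=(-2,1)
7. t=2 → L at (0,11/2); v=(2,1)

Final position: (0,11/2)
Wall sequence: RLRBLRL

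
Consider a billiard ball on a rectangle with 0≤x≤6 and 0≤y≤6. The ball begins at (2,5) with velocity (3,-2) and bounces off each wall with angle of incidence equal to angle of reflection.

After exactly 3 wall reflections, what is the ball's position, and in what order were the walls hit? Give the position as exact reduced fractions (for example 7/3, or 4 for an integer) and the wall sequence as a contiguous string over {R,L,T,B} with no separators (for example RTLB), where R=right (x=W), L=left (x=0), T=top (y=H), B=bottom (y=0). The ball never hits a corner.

Final position: (0,5/3)
Wall sequence: RBL

1. t=4/3 → R at (6,7/3); v=(-3,-2)
2. t=7/6 → B at (5/2,0); v=(-3,2)
3. t=5/6 → L at (0,5/3); v=(3,2)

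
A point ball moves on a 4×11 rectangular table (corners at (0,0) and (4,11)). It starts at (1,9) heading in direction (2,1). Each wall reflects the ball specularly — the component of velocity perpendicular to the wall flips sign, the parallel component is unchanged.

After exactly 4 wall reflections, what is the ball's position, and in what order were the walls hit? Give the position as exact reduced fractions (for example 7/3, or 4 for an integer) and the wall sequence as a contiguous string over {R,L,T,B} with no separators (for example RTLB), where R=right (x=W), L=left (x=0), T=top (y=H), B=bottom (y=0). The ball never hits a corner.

1. t=3/2 → R at (4,21/2); v=(-2,1)
2. t=1/2 → T at (3,11); v=(-2,-1)
3. t=3/2 → L at (0,19/2); v=(2,-1)
4. t=2 → R at (4,15/2); v=(-2,-1)

Final position: (4,15/2)
Wall sequence: RTLR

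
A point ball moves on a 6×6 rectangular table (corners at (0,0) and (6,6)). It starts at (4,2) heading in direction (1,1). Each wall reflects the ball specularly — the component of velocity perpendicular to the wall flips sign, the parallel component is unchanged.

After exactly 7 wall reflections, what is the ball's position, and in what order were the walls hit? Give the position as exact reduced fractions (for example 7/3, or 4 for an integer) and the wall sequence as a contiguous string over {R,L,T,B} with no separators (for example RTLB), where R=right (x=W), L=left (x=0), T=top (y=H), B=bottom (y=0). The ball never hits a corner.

Final position: (0,2)
Wall sequence: RTLBRTL

1. t=2 → R at (6,4); v=(-1,1)
2. t=2 → T at (4,6); v=(-1,-1)
3. t=4 → L at (0,2); v=(1,-1)
4. t=2 → B at (2,0); v=(1,1)
5. t=4 → R at (6,4); v=(-1,1)
6. t=2 → T at (4,6); v=(-1,-1)
7. t=4 → L at (0,2); v=(1,-1)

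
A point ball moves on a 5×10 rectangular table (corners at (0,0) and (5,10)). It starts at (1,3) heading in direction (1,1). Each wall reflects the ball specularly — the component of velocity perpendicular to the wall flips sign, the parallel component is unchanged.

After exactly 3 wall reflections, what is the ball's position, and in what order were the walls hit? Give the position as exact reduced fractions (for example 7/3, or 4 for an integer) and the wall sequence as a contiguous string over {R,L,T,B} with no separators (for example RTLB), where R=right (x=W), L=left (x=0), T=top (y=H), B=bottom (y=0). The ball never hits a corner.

1. t=4 → R at (5,7); v=(-1,1)
2. t=3 → T at (2,10); v=(-1,-1)
3. t=2 → L at (0,8); v=(1,-1)

Final position: (0,8)
Wall sequence: RTL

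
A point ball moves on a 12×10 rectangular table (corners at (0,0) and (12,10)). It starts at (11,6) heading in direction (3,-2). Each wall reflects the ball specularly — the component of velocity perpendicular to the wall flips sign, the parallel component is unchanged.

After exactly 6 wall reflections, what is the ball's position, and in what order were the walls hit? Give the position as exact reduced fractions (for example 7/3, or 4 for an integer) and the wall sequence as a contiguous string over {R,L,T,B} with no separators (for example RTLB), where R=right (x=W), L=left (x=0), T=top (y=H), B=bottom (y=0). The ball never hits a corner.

1. t=1/3 → R at (12,16/3); v=(-3,-2)
2. t=8/3 → B at (4,0); v=(-3,2)
3. t=4/3 → L at (0,8/3); v=(3,2)
4. t=11/3 → T at (11,10); v=(3,-2)
5. t=1/3 → R at (12,28/3); v=(-3,-2)
6. t=4 → L at (0,4/3); v=(3,-2)

Final position: (0,4/3)
Wall sequence: RBLTRL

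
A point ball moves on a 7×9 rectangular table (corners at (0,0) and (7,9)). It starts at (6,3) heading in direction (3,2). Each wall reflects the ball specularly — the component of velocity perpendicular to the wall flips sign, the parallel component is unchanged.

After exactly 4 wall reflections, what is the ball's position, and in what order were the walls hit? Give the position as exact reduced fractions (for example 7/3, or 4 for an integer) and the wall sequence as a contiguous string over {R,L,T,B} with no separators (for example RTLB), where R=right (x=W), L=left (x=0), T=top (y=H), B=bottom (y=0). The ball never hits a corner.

Final position: (7,5)
Wall sequence: RLTR

1. t=1/3 → R at (7,11/3); v=(-3,2)
2. t=7/3 → L at (0,25/3); v=(3,2)
3. t=1/3 → T at (1,9); v=(3,-2)
4. t=2 → R at (7,5); v=(-3,-2)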